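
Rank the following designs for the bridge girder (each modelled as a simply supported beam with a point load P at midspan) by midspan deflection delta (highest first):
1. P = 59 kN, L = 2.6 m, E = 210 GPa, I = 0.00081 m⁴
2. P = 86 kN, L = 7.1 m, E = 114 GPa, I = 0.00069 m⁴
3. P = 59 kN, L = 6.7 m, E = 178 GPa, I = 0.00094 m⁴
Model: a simply supported beam with a point load P at midspan, so delta = (P·L^3) / (48·E·I) (SI units).
  Case 1: delta = (59000 × 2.6^3) / (48 × (2.1 × 10¹¹) × 0.00081) = 0.000127 m = 0.127 mm
  Case 2: delta = (86000 × 7.1^3) / (48 × (1.14 × 10¹¹) × 0.00069) = 0.008152 m = 8.152 mm
  Case 3: delta = (59000 × 6.7^3) / (48 × (1.78 × 10¹¹) × 0.00094) = 0.002209 m = 2.209 mm
Ordering: 8.152 mm (case 2) > 2.209 mm (case 3) > 0.127 mm (case 1)
Final answer: 2, 3, 1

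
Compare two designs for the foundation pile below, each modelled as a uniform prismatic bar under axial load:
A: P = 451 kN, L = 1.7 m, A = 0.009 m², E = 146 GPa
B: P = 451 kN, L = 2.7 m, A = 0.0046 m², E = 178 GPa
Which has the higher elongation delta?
Model: a uniform prismatic bar under axial load, so delta = (P·L) / (A·E) (SI units).
  A: delta = (451000 × 1.7) / (0.009 × (1.46 × 10¹¹)) = 0.0005835 m = 0.5835 mm
  B: delta = (451000 × 2.7) / (0.0046 × (1.78 × 10¹¹)) = 0.001487 m = 1.487 mm
1.487 mm > 0.5835 mm, so B is larger.
Final answer: B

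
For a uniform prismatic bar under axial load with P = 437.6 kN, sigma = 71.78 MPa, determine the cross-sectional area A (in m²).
Model: a uniform prismatic bar under axial load, so sigma = P / A.
Solve for A: A = P / sigma.
Convert to SI units:
  P = 437.6 kN = 437600 N
  sigma = 71.78 MPa = 7.178 × 10⁷ Pa
Substitute:
  A = 437600 / (7.178 × 10⁷)
  A = 0.006096 m²
Final answer: A = 0.006096 m²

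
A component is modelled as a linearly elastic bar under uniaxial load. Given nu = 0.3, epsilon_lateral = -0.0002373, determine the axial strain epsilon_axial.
Model: a linearly elastic bar under uniaxial load, so epsilon_lateral = -nu·epsilon_axial.
Solve for epsilon_axial: epsilon_axial = -epsilon_lateral / nu.
Substitute:
  epsilon_axial = -(-0.0002373) / 0.3
  epsilon_axial = 0.000791
Final answer: epsilon_axial = 0.000791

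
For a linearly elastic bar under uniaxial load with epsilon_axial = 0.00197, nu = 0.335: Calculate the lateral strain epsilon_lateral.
Model: a linearly elastic bar under uniaxial load, so epsilon_lateral = -nu·epsilon_axial.
Substitute:
  epsilon_lateral = -(0.335 × 0.00197)
  epsilon_lateral = -0.00066
Final answer: epsilon_lateral = -0.00066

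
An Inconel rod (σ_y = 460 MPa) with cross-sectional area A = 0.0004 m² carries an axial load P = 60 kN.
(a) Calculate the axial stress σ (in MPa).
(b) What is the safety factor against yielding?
(a) Axial stress σ = P/A. Convert P = 60 kN = 60000 N.
  σ = 60000 / 0.0004 = 1.5 × 10⁸ Pa = 150 MPa
(b) Safety factor SF = σ_y/σ = 460 / 150 = 3.067
Final answer: (a) σ = 150 MPa, (b) SF = 3.067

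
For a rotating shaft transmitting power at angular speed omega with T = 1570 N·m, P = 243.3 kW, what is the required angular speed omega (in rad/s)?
Model: a rotating shaft transmitting power at angular speed omega, so P = T·omega.
Solve for omega: omega = P / T.
Convert to SI units:
  P = 243.3 kW = 243300 W
Substitute:
  omega = 243300 / 1570
  omega = 155 rad/s
Final answer: omega = 155 rad/s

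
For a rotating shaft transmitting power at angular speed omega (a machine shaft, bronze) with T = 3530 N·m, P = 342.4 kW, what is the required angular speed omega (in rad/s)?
Model: a rotating shaft transmitting power at angular speed omega, so P = T·omega.
Solve for omega: omega = P / T.
Convert to SI units:
  P = 342.4 kW = 342400 W
Substitute:
  omega = 342400 / 3530
  omega = 97 rad/s
Final answer: omega = 97 rad/s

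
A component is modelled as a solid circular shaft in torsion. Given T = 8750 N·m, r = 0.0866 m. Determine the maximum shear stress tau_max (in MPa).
Model: a solid circular shaft in torsion, so tau_max = (2·T) / (π·r^3).
Substitute:
  tau_max = (2 × 8750) / (π × 0.0866^3)
  tau_max = 8.577 × 10⁶ Pa
Convert: tau_max = 8.577 × 10⁶ Pa = 8.577 MPa
Final answer: tau_max = 8.577 MPa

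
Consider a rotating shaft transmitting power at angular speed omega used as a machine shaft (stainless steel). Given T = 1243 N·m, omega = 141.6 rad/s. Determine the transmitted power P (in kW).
Model: a rotating shaft transmitting power at angular speed omega, so P = T·omega.
Substitute:
  P = 1243 × 141.6
  P = 176000 W
Convert: P = 176000 W = 176 kW
Final answer: P = 176 kW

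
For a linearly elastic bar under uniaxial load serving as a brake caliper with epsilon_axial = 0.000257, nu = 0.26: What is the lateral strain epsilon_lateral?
Model: a linearly elastic bar under uniaxial load, so epsilon_lateral = -nu·epsilon_axial.
Substitute:
  epsilon_lateral = -(0.26 × 0.000257)
  epsilon_lateral = -6.682 × 10⁻⁵
Final answer: epsilon_lateral = -6.682 × 10⁻⁵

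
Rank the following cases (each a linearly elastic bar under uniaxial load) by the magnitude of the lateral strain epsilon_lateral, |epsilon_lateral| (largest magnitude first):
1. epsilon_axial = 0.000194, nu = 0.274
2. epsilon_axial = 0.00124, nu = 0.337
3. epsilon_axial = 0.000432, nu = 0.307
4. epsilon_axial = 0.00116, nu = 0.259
Model: a linearly elastic bar under uniaxial load, so epsilon_lateral = -nu·epsilon_axial (SI units).
  Case 1: epsilon_lateral = -(0.274 × 0.000194) = -5.316 × 10⁻⁵
  Case 2: epsilon_lateral = -(0.337 × 0.00124) = -0.0004179
  Case 3: epsilon_lateral = -(0.307 × 0.000432) = -0.0001326
  Case 4: epsilon_lateral = -(0.259 × 0.00116) = -0.0003004
Ordering by |epsilon_lateral|: 0.0004179 (case 2) > 0.0003004 (case 4) > 0.0001326 (case 3) > 5.316 × 10⁻⁵ (case 1)
Final answer: 2, 4, 3, 1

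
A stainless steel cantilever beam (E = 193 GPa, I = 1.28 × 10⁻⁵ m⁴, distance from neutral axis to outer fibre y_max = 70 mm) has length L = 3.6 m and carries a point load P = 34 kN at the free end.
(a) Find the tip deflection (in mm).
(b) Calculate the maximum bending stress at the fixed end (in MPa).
(a) Tip deflection of a cantilever with an end point load: δ = P·L^3 / (3·E·I). Convert P = 34 kN = 34000 N, E = 193 GPa = 1.93 × 10¹¹ Pa.
  δ = (34000 × 3.6^3) / (3 × (1.93 × 10¹¹) × (1.28 × 10⁻⁵)) = 0.214 m = 214 mm
(b) Maximum bending moment at the fixed end: M = P·L = 34000 × 3.6 = 122400 N·m. Convert y_max = 70 mm = 0.07 m.
  σ = M·y_max / I = (122400 × 0.07) / (1.28 × 10⁻⁵) = 6.694 × 10⁸ Pa = 669.4 MPa
Final answer: (a) δ = 214 mm, (b) σ = 669.4 MPa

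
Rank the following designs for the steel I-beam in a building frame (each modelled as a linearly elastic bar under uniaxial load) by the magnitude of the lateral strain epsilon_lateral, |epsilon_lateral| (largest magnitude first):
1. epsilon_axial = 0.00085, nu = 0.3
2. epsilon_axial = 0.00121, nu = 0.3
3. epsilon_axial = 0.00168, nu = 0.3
Model: a linearly elastic bar under uniaxial load, so epsilon_lateral = -nu·epsilon_axial (SI units).
  Case 1: epsilon_lateral = -(0.3 × 0.00085) = -0.000255
  Case 2: epsilon_lateral = -(0.3 × 0.00121) = -0.000363
  Case 3: epsilon_lateral = -(0.3 × 0.00168) = -0.000504
Ordering by |epsilon_lateral|: 0.000504 (case 3) > 0.000363 (case 2) > 0.000255 (case 1)
Final answer: 3, 2, 1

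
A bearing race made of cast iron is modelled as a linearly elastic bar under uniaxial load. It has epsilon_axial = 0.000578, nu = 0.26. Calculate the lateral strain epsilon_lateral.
Model: a linearly elastic bar under uniaxial load, so epsilon_lateral = -nu·epsilon_axial.
Substitute:
  epsilon_lateral = -(0.26 × 0.000578)
  epsilon_lateral = -0.0001503
Final answer: epsilon_lateral = -0.0001503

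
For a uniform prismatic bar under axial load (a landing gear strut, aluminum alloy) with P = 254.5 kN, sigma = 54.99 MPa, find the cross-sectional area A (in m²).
Model: a uniform prismatic bar under axial load, so sigma = P / A.
Solve for A: A = P / sigma.
Convert to SI units:
  P = 254.5 kN = 254500 N
  sigma = 54.99 MPa = 5.499 × 10⁷ Pa
Substitute:
  A = 254500 / (5.499 × 10⁷)
  A = 0.004628 m²
Final answer: A = 0.004628 m²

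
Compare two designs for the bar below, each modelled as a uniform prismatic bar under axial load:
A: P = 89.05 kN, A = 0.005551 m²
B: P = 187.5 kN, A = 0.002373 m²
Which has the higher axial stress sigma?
Model: a uniform prismatic bar under axial load, so sigma = P / A (SI units).
  A: sigma = 89050 / 0.005551 = 1.604 × 10⁷ Pa = 16.04 MPa
  B: sigma = 187500 / 0.002373 = 7.901 × 10⁷ Pa = 79.01 MPa
79.01 MPa > 16.04 MPa, so B is larger.
Final answer: B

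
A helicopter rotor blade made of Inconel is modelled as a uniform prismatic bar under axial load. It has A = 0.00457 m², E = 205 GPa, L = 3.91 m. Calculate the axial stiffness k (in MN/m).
Model: a uniform prismatic bar under axial load, so k = (A·E) / L.
Convert to SI units:
  E = 205 GPa = 2.05 × 10¹¹ Pa
Substitute:
  k = (0.00457 × (2.05 × 10¹¹)) / 3.91
  k = 2.396 × 10⁸ N/m
Convert: k = 2.396 × 10⁸ N/m = 239.6 MN/m
Final answer: k = 239.6 MN/m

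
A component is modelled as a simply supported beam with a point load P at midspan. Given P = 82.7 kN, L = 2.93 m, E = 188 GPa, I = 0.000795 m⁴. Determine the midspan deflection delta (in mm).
Model: a simply supported beam with a point load P at midspan, so delta = (P·L^3) / (48·E·I).
Convert to SI units:
  P = 82.7 kN = 82700 N
  E = 188 GPa = 1.88 × 10¹¹ Pa
Substitute:
  delta = (82700 × 2.93^3) / (48 × (1.88 × 10¹¹) × 0.000795)
  delta = 0.00029 m
Convert: delta = 0.00029 m = 0.29 mm
Final answer: delta = 0.29 mm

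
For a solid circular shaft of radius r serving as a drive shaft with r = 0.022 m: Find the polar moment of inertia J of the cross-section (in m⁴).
Model: a solid circular shaft of radius r, so J = (π·r^4) / 2.
Substitute:
  J = (π × 0.022^4) / 2
  J = 3.68 × 10⁻⁷ m⁴
Final answer: J = 3.68 × 10⁻⁷ m⁴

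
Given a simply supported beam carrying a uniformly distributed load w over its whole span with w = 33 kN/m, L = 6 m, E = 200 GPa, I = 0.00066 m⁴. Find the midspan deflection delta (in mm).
Model: a simply supported beam carrying a uniformly distributed load w over its whole span, so delta = (5·w·L^4) / (384·E·I).
Convert to SI units:
  w = 33 kN/m = 33000 N/m
  E = 200 GPa = 2 × 10¹¹ Pa
Substitute:
  delta = (5 × 33000 × 6^4) / (384 × (2 × 10¹¹) × 0.00066)
  delta = 0.004219 m
Convert: delta = 0.004219 m = 4.219 mm
Final answer: delta = 4.219 mm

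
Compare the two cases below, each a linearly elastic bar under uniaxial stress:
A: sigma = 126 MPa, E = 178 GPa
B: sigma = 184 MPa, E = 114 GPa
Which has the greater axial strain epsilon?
Model: a linearly elastic bar under uniaxial stress, so epsilon = sigma / E (SI units).
  A: epsilon = (1.26 × 10⁸) / (1.78 × 10¹¹) = 0.0007079
  B: epsilon = (1.84 × 10⁸) / (1.14 × 10¹¹) = 0.001614
0.001614 > 0.0007079, so B is larger.
Final answer: B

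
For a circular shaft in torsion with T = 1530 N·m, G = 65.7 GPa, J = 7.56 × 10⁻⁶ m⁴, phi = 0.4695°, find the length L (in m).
Model: a circular shaft in torsion, so phi = (T·L) / (G·J).
Solve for L: L = (phi·G·J) / T.
Convert to SI units:
  G = 65.7 GPa = 6.57 × 10¹⁰ Pa
  phi = 0.4695° = 0.008194 rad
Substitute:
  L = (0.008194 × (6.57 × 10¹⁰) × (7.56 × 10⁻⁶)) / 1530
  L = 2.66 m
Final answer: L = 2.66 m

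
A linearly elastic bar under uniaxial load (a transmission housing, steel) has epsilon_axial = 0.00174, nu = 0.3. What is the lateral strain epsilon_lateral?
Model: a linearly elastic bar under uniaxial load, so epsilon_lateral = -nu·epsilon_axial.
Substitute:
  epsilon_lateral = -(0.3 × 0.00174)
  epsilon_lateral = -0.000522
Final answer: epsilon_lateral = -0.000522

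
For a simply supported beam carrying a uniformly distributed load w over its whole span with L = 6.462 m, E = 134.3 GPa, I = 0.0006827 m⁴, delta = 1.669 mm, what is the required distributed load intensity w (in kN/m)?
Model: a simply supported beam carrying a uniformly distributed load w over its whole span, so delta = (5·w·L^4) / (384·E·I).
Solve for w: w = (384·delta·E·I) / (5·L^4).
Convert to SI units:
  E = 134.3 GPa = 1.343 × 10¹¹ Pa
  delta = 1.669 mm = 0.001669 m
Substitute:
  w = (384 × 0.001669 × (1.343 × 10¹¹) × 0.0006827) / (5 × 6.462^4)
  w = 6740 N/m
Convert: w = 6740 N/m = 6.74 kN/m
Final answer: w = 6.74 kN/m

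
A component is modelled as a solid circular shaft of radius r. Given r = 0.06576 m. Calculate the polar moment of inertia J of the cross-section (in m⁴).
Model: a solid circular shaft of radius r, so J = (π·r^4) / 2.
Substitute:
  J = (π × 0.06576^4) / 2
  J = 2.937 × 10⁻⁵ m⁴
Final answer: J = 2.937 × 10⁻⁵ m⁴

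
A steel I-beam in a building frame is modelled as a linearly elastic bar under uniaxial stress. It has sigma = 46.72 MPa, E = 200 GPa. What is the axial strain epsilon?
Model: a linearly elastic bar under uniaxial stress, so epsilon = sigma / E.
Convert to SI units:
  sigma = 46.72 MPa = 4.672 × 10⁷ Pa
  E = 200 GPa = 2 × 10¹¹ Pa
Substitute:
  epsilon = (4.672 × 10⁷) / (2 × 10¹¹)
  epsilon = 0.0002336
Final answer: epsilon = 0.0002336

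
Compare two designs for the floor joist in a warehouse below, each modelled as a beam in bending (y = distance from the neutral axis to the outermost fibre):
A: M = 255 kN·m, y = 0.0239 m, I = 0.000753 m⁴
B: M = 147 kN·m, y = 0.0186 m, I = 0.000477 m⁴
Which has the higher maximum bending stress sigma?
Model: a beam in bending (y = distance from the neutral axis to the outermost fibre), so sigma = (M·y) / I (SI units).
  A: sigma = (255000 × 0.0239) / 0.000753 = 8.094 × 10⁶ Pa = 8.094 MPa
  B: sigma = (147000 × 0.0186) / 0.000477 = 5.732 × 10⁶ Pa = 5.732 MPa
8.094 MPa > 5.732 MPa, so A is larger.
Final answer: A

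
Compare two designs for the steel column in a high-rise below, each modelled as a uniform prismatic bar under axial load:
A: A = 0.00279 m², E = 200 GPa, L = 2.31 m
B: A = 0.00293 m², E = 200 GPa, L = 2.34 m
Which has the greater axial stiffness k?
Model: a uniform prismatic bar under axial load, so k = (A·E) / L (SI units).
  A: k = (0.00279 × (2 × 10¹¹)) / 2.31 = 2.416 × 10⁸ N/m = 241.6 MN/m
  B: k = (0.00293 × (2 × 10¹¹)) / 2.34 = 2.504 × 10⁸ N/m = 250.4 MN/m
250.4 MN/m > 241.6 MN/m, so B is larger.
Final answer: B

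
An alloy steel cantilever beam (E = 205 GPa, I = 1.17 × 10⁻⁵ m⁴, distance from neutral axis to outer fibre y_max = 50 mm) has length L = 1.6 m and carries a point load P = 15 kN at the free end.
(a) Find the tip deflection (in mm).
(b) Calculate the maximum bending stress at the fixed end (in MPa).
(a) Tip deflection of a cantilever with an end point load: δ = P·L^3 / (3·E·I). Convert P = 15 kN = 15000 N, E = 205 GPa = 2.05 × 10¹¹ Pa.
  δ = (15000 × 1.6^3) / (3 × (2.05 × 10¹¹) × (1.17 × 10⁻⁵)) = 0.008539 m = 8.539 mm
(b) Maximum bending moment at the fixed end: M = P·L = 15000 × 1.6 = 24000 N·m. Convert y_max = 50 mm = 0.05 m.
  σ = M·y_max / I = (24000 × 0.05) / (1.17 × 10⁻⁵) = 1.026 × 10⁸ Pa = 102.6 MPa
Final answer: (a) δ = 8.539 mm, (b) σ = 102.6 MPa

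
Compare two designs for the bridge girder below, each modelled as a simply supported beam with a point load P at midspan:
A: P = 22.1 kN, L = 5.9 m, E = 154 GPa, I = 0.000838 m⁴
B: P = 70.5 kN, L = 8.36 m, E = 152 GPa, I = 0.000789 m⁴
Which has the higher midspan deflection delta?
Model: a simply supported beam with a point load P at midspan, so delta = (P·L^3) / (48·E·I) (SI units).
  A: delta = (22100 × 5.9^3) / (48 × (1.54 × 10¹¹) × 0.000838) = 0.0007327 m = 0.7327 mm
  B: delta = (70500 × 8.36^3) / (48 × (1.52 × 10¹¹) × 0.000789) = 0.007156 m = 7.156 mm
7.156 mm > 0.7327 mm, so B is larger.
Final answer: B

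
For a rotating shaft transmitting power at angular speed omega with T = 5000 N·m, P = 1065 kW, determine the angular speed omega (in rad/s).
Model: a rotating shaft transmitting power at angular speed omega, so P = T·omega.
Solve for omega: omega = P / T.
Convert to SI units:
  P = 1065 kW = 1.065 × 10⁶ W
Substitute:
  omega = (1.065 × 10⁶) / 5000
  omega = 213 rad/s
Final answer: omega = 213 rad/s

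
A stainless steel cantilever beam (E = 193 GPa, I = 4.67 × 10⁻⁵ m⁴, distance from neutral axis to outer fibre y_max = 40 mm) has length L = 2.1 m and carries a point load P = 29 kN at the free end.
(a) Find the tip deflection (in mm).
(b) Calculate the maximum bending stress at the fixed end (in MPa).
(a) Tip deflection of a cantilever with an end point load: δ = P·L^3 / (3·E·I). Convert P = 29 kN = 29000 N, E = 193 GPa = 1.93 × 10¹¹ Pa.
  δ = (29000 × 2.1^3) / (3 × (1.93 × 10¹¹) × (4.67 × 10⁻⁵)) = 0.009933 m = 9.933 mm
(b) Maximum bending moment at the fixed end: M = P·L = 29000 × 2.1 = 60900 N·m. Convert y_max = 40 mm = 0.04 m.
  σ = M·y_max / I = (60900 × 0.04) / (4.67 × 10⁻⁵) = 5.216 × 10⁷ Pa = 52.16 MPa
Final answer: (a) δ = 9.933 mm, (b) σ = 52.16 MPa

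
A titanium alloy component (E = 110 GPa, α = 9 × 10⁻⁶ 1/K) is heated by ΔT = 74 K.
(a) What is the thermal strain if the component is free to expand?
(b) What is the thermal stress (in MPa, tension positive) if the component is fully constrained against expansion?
(a) Free thermal strain ε_th = α·ΔT = (9 × 10⁻⁶) × 74 = 0.000666
(b) Fully constrained, the expansion is suppressed, so σ = -E·α·ΔT. Convert E = 110 GPa = 1.1 × 10¹¹ Pa.
  σ = -(1.1 × 10¹¹) × (9 × 10⁻⁶) × 74 = -7.326 × 10⁷ Pa = -73.26 MPa (compressive)
Final answer: (a) ε_th = 0.000666, (b) σ = -73.26 MPa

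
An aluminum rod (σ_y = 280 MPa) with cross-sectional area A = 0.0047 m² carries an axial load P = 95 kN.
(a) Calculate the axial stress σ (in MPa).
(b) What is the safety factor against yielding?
(a) Axial stress σ = P/A. Convert P = 95 kN = 95000 N.
  σ = 95000 / 0.0047 = 2.021 × 10⁷ Pa = 20.21 MPa
(b) Safety factor SF = σ_y/σ = 280 / 20.21 = 13.85
Final answer: (a) σ = 20.21 MPa, (b) SF = 13.85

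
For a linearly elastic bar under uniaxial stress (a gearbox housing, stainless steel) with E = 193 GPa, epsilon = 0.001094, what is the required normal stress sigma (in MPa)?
Model: a linearly elastic bar under uniaxial stress, so epsilon = sigma / E.
Solve for sigma: sigma = epsilon·E.
Convert to SI units:
  E = 193 GPa = 1.93 × 10¹¹ Pa
Substitute:
  sigma = 0.001094 × (1.93 × 10¹¹)
  sigma = 2.111 × 10⁸ Pa
Convert: sigma = 2.111 × 10⁸ Pa = 211.1 MPa
Final answer: sigma = 211.1 MPa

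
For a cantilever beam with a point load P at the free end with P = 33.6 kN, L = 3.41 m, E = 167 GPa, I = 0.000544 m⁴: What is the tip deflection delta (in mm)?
Model: a cantilever beam with a point load P at the free end, so delta = (P·L^3) / (3·E·I).
Convert to SI units:
  P = 33.6 kN = 33600 N
  E = 167 GPa = 1.67 × 10¹¹ Pa
Substitute:
  delta = (33600 × 3.41^3) / (3 × (1.67 × 10¹¹) × 0.000544)
  delta = 0.004888 m
Convert: delta = 0.004888 m = 4.888 mm
Final answer: delta = 4.888 mm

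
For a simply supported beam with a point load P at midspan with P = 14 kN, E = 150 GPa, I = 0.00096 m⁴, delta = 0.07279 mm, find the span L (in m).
Model: a simply supported beam with a point load P at midspan, so delta = (P·L^3) / (48·E·I).
Solve for L: L = ((48·delta·E·I) / P)^(1/3).
Convert to SI units:
  P = 14 kN = 14000 N
  E = 150 GPa = 1.5 × 10¹¹ Pa
  delta = 0.07279 mm = 7.279 × 10⁻⁵ m
Substitute:
  L = ((48 × (7.279 × 10⁻⁵) × (1.5 × 10¹¹) × 0.00096) / 14000)^(1/3)
  L = 3.3 m
Final answer: L = 3.3 m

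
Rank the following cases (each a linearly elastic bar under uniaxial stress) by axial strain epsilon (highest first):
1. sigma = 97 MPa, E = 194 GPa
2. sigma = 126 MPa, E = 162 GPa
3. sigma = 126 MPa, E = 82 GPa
Model: a linearly elastic bar under uniaxial stress, so epsilon = sigma / E (SI units).
  Case 1: epsilon = (9.7 × 10⁷) / (1.94 × 10¹¹) = 0.0005
  Case 2: epsilon = (1.26 × 10⁸) / (1.62 × 10¹¹) = 0.0007778
  Case 3: epsilon = (1.26 × 10⁸) / (8.2 × 10¹⁰) = 0.001537
Ordering: 0.001537 (case 3) > 0.0007778 (case 2) > 0.0005 (case 1)
Final answer: 3, 2, 1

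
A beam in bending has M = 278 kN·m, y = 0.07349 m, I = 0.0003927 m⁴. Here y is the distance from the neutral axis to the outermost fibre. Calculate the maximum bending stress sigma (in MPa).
Model: a beam in bending, so sigma = (M·y) / I.
Convert to SI units:
  M = 278 kN·m = 278000 N·m
Substitute:
  sigma = (278000 × 0.07349) / 0.0003927
  sigma = 5.203 × 10⁷ Pa
Convert: sigma = 5.203 × 10⁷ Pa = 52.03 MPa
Final answer: sigma = 52.03 MPa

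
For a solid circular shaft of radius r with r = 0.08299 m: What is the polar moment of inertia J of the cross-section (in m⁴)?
Model: a solid circular shaft of radius r, so J = (π·r^4) / 2.
Substitute:
  J = (π × 0.08299^4) / 2
  J = 7.451 × 10⁻⁵ m⁴
Final answer: J = 7.451 × 10⁻⁵ m⁴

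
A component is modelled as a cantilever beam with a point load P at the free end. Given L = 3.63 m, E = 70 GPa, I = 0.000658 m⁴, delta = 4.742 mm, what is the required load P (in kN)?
Model: a cantilever beam with a point load P at the free end, so delta = (P·L^3) / (3·E·I).
Solve for P: P = (3·delta·E·I) / L^3.
Convert to SI units:
  E = 70 GPa = 7 × 10¹⁰ Pa
  delta = 4.742 mm = 0.004742 m
Substitute:
  P = (3 × 0.004742 × (7 × 10¹⁰) × 0.000658) / 3.63^3
  P = 13700 N
Convert: P = 13700 N = 13.7 kN
Final answer: P = 13.7 kN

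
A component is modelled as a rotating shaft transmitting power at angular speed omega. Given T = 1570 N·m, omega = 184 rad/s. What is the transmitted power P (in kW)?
Model: a rotating shaft transmitting power at angular speed omega, so P = T·omega.
Substitute:
  P = 1570 × 184
  P = 288900 W
Convert: P = 288900 W = 288.9 kW
Final answer: P = 288.9 kW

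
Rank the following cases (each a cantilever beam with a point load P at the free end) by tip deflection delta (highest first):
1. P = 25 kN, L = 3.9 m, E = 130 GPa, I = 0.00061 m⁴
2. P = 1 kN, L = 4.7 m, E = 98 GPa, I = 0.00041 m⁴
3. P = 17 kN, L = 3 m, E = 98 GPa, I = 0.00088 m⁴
Model: a cantilever beam with a point load P at the free end, so delta = (P·L^3) / (3·E·I) (SI units).
  Case 1: delta = (25000 × 3.9^3) / (3 × (1.3 × 10¹¹) × 0.00061) = 0.006234 m = 6.234 mm
  Case 2: delta = (1000 × 4.7^3) / (3 × (9.8 × 10¹⁰) × 0.00041) = 0.0008613 m = 0.8613 mm
  Case 3: delta = (17000 × 3^3) / (3 × (9.8 × 10¹⁰) × 0.00088) = 0.001774 m = 1.774 mm
Ordering: 6.234 mm (case 1) > 1.774 mm (case 3) > 0.8613 mm (case 2)
Final answer: 1, 3, 2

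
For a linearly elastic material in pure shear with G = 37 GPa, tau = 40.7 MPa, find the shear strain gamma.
Model: a linearly elastic material in pure shear, so tau = G·gamma.
Solve for gamma: gamma = tau / G.
Convert to SI units:
  G = 37 GPa = 3.7 × 10¹⁰ Pa
  tau = 40.7 MPa = 4.07 × 10⁷ Pa
Substitute:
  gamma = (4.07 × 10⁷) / (3.7 × 10¹⁰)
  gamma = 0.0011
Final answer: gamma = 0.0011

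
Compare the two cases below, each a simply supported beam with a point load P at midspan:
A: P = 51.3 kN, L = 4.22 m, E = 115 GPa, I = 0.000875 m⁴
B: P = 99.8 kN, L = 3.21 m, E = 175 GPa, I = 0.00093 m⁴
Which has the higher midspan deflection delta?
Model: a simply supported beam with a point load P at midspan, so delta = (P·L^3) / (48·E·I) (SI units).
  A: delta = (51300 × 4.22^3) / (48 × (1.15 × 10¹¹) × 0.000875) = 0.0007982 m = 0.7982 mm
  B: delta = (99800 × 3.21^3) / (48 × (1.75 × 10¹¹) × 0.00093) = 0.0004226 m = 0.4226 mm
0.7982 mm > 0.4226 mm, so A is larger.
Final answer: A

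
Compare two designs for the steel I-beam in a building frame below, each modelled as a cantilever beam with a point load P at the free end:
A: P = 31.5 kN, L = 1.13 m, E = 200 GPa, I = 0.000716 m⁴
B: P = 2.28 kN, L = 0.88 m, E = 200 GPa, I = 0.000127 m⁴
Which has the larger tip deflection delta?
Model: a cantilever beam with a point load P at the free end, so delta = (P·L^3) / (3·E·I) (SI units).
  A: delta = (31500 × 1.13^3) / (3 × (2 × 10¹¹) × 0.000716) = 0.0001058 m = 0.1058 mm
  B: delta = (2280 × 0.88^3) / (3 × (2 × 10¹¹) × 0.000127) = 2.039 × 10⁻⁵ m = 0.02039 mm
0.1058 mm > 0.02039 mm, so A is larger.
Final answer: A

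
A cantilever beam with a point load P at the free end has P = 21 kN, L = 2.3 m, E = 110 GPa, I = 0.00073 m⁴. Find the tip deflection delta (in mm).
Model: a cantilever beam with a point load P at the free end, so delta = (P·L^3) / (3·E·I).
Convert to SI units:
  P = 21 kN = 21000 N
  E = 110 GPa = 1.1 × 10¹¹ Pa
Substitute:
  delta = (21000 × 2.3^3) / (3 × (1.1 × 10¹¹) × 0.00073)
  delta = 0.001061 m
Convert: delta = 0.001061 m = 1.061 mm
Final answer: delta = 1.061 mm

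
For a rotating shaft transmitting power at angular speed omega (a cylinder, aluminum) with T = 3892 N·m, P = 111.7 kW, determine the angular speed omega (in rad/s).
Model: a rotating shaft transmitting power at angular speed omega, so P = T·omega.
Solve for omega: omega = P / T.
Convert to SI units:
  P = 111.7 kW = 111700 W
Substitute:
  omega = 111700 / 3892
  omega = 28.7 rad/s
Final answer: omega = 28.7 rad/s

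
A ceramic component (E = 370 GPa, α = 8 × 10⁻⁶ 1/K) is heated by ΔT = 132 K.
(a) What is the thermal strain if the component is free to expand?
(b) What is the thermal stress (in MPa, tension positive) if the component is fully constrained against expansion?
(a) Free thermal strain ε_th = α·ΔT = (8 × 10⁻⁶) × 132 = 0.001056
(b) Fully constrained, the expansion is suppressed, so σ = -E·α·ΔT. Convert E = 370 GPa = 3.7 × 10¹¹ Pa.
  σ = -(3.7 × 10¹¹) × (8 × 10⁻⁶) × 132 = -3.907 × 10⁸ Pa = -390.7 MPa (compressive)
Final answer: (a) ε_th = 0.001056, (b) σ = -390.7 MPa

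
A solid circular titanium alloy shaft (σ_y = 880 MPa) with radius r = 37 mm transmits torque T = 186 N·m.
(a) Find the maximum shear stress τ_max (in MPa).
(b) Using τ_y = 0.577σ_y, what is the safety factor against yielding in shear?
(a) For a solid circular shaft, τ_max = T·r/J with J = π·r^4/2, i.e. τ_max = 2·T / (π·r^3). Convert r = 37 mm = 0.037 m.
  τ_max = (2 × 186) / (π × 0.037^3) = 2.338 × 10⁶ Pa = 2.338 MPa
(b) τ_y = 0.577 × 880 = 507.76 MPa
  SF = τ_y/τ_max = 507.76 / 2.338 = 217.2
Final answer: (a) τ_max = 2.338 MPa, (b) SF = 217.2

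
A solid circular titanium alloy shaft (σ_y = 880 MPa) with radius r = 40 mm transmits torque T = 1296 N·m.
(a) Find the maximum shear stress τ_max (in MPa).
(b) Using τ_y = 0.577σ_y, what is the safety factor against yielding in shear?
(a) For a solid circular shaft, τ_max = T·r/J with J = π·r^4/2, i.e. τ_max = 2·T / (π·r^3). Convert r = 40 mm = 0.04 m.
  τ_max = (2 × 1296) / (π × 0.04^3) = 1.289 × 10⁷ Pa = 12.89 MPa
(b) τ_y = 0.577 × 880 = 507.76 MPa
  SF = τ_y/τ_max = 507.76 / 12.89 = 39.39
Final answer: (a) τ_max = 12.89 MPa, (b) SF = 39.39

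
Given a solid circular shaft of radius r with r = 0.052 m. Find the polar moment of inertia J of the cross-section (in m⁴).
Model: a solid circular shaft of radius r, so J = (π·r^4) / 2.
Substitute:
  J = (π × 0.052^4) / 2
  J = 1.149 × 10⁻⁵ m⁴
Final answer: J = 1.149 × 10⁻⁵ m⁴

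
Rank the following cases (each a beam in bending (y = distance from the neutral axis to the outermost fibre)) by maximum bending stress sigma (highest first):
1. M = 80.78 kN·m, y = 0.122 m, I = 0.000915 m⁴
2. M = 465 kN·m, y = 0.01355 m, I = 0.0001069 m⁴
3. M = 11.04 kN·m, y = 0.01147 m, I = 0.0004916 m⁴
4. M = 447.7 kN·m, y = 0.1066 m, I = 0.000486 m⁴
Model: a beam in bending (y = distance from the neutral axis to the outermost fibre), so sigma = (M·y) / I (SI units).
  Case 1: sigma = (80780 × 0.122) / 0.000915 = 1.077 × 10⁷ Pa = 10.77 MPa
  Case 2: sigma = (465000 × 0.01355) / 0.0001069 = 5.894 × 10⁷ Pa = 58.94 MPa
  Case 3: sigma = (11040 × 0.01147) / 0.0004916 = 257600 Pa = 0.2576 MPa
  Case 4: sigma = (447700 × 0.1066) / 0.000486 = 9.82 × 10⁷ Pa = 98.2 MPa
Ordering: 98.2 MPa (case 4) > 58.94 MPa (case 2) > 10.77 MPa (case 1) > 0.2576 MPa (case 3)
Final answer: 4, 2, 1, 3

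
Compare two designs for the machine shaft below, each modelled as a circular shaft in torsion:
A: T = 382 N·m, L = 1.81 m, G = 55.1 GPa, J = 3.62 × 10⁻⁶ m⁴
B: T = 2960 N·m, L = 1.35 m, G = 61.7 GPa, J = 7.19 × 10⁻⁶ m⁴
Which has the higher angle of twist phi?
Model: a circular shaft in torsion, so phi = (T·L) / (G·J) (SI units).
  A: phi = (382 × 1.81) / ((5.51 × 10¹⁰) × (3.62 × 10⁻⁶)) = 0.003466 rad = 0.1986°
  B: phi = (2960 × 1.35) / ((6.17 × 10¹⁰) × (7.19 × 10⁻⁶)) = 0.009008 rad = 0.5161°
0.5161° > 0.1986°, so B is larger.
Final answer: B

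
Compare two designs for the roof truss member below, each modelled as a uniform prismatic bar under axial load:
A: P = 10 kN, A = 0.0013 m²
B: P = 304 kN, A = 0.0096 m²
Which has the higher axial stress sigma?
Model: a uniform prismatic bar under axial load, so sigma = P / A (SI units).
  A: sigma = 10000 / 0.0013 = 7.692 × 10⁶ Pa = 7.692 MPa
  B: sigma = 304000 / 0.0096 = 3.167 × 10⁷ Pa = 31.67 MPa
31.67 MPa > 7.692 MPa, so B is larger.
Final answer: B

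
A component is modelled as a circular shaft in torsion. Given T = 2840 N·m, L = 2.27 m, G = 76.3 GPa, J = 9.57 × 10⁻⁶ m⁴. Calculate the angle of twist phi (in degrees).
Model: a circular shaft in torsion, so phi = (T·L) / (G·J).
Convert to SI units:
  G = 76.3 GPa = 7.63 × 10¹⁰ Pa
Substitute:
  phi = (2840 × 2.27) / ((7.63 × 10¹⁰) × (9.57 × 10⁻⁶))
  phi = 0.008829 rad
Convert to degrees: phi = 0.008829 × 180/π = 0.5059°
Final answer: phi = 0.5059°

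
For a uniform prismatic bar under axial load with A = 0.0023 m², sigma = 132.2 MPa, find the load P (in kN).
Model: a uniform prismatic bar under axial load, so sigma = P / A.
Solve for P: P = sigma·A.
Convert to SI units:
  sigma = 132.2 MPa = 1.322 × 10⁸ Pa
Substitute:
  P = (1.322 × 10⁸) × 0.0023
  P = 304100 N
Convert: P = 304100 N = 304.1 kN
Final answer: P = 304.1 kN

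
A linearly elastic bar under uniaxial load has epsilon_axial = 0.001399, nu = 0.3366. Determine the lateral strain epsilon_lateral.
Model: a linearly elastic bar under uniaxial load, so epsilon_lateral = -nu·epsilon_axial.
Substitute:
  epsilon_lateral = -(0.3366 × 0.001399)
  epsilon_lateral = -0.0004709
Final answer: epsilon_lateral = -0.0004709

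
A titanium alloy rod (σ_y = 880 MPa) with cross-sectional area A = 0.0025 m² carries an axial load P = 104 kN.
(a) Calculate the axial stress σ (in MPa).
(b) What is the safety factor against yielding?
(a) Axial stress σ = P/A. Convert P = 104 kN = 104000 N.
  σ = 104000 / 0.0025 = 4.16 × 10⁷ Pa = 41.6 MPa
(b) Safety factor SF = σ_y/σ = 880 / 41.6 = 21.15
Final answer: (a) σ = 41.6 MPa, (b) SF = 21.15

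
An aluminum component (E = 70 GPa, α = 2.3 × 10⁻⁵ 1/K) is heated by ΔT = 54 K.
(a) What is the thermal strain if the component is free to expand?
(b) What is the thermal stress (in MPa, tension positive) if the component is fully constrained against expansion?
(a) Free thermal strain ε_th = α·ΔT = (2.3 × 10⁻⁵) × 54 = 0.001242
(b) Fully constrained, the expansion is suppressed, so σ = -E·α·ΔT. Convert E = 70 GPa = 7 × 10¹⁰ Pa.
  σ = -(7 × 10¹⁰) × (2.3 × 10⁻⁵) × 54 = -8.694 × 10⁷ Pa = -86.94 MPa (compressive)
Final answer: (a) ε_th = 0.001242, (b) σ = -86.94 MPa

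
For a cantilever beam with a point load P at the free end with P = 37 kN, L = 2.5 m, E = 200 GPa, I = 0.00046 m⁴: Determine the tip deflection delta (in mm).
Model: a cantilever beam with a point load P at the free end, so delta = (P·L^3) / (3·E·I).
Convert to SI units:
  P = 37 kN = 37000 N
  E = 200 GPa = 2 × 10¹¹ Pa
Substitute:
  delta = (37000 × 2.5^3) / (3 × (2 × 10¹¹) × 0.00046)
  delta = 0.002095 m
Convert: delta = 0.002095 m = 2.095 mm
Final answer: delta = 2.095 mm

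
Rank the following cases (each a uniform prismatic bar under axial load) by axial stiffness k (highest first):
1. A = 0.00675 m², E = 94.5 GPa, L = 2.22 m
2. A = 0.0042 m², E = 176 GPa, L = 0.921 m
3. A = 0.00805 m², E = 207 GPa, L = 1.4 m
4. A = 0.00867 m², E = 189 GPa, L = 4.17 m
Model: a uniform prismatic bar under axial load, so k = (A·E) / L (SI units).
  Case 1: k = (0.00675 × (9.45 × 10¹⁰)) / 2.22 = 2.873 × 10⁸ N/m = 287.3 MN/m
  Case 2: k = (0.0042 × (1.76 × 10¹¹)) / 0.921 = 8.026 × 10⁸ N/m = 802.6 MN/m
  Case 3: k = (0.00805 × (2.07 × 10¹¹)) / 1.4 = 1.19 × 10⁹ N/m = 1190 MN/m
  Case 4: k = (0.00867 × (1.89 × 10¹¹)) / 4.17 = 3.93 × 10⁸ N/m = 393 MN/m
Ordering: 1190 MN/m (case 3) > 802.6 MN/m (case 2) > 393 MN/m (case 4) > 287.3 MN/m (case 1)
Final answer: 3, 2, 4, 1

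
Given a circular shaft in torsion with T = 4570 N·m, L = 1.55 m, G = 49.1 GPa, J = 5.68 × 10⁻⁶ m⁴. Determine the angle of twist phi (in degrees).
Model: a circular shaft in torsion, so phi = (T·L) / (G·J).
Convert to SI units:
  G = 49.1 GPa = 4.91 × 10¹⁰ Pa
Substitute:
  phi = (4570 × 1.55) / ((4.91 × 10¹⁰) × (5.68 × 10⁻⁶))
  phi = 0.0254 rad
Convert to degrees: phi = 0.0254 × 180/π = 1.455°
Final answer: phi = 1.455°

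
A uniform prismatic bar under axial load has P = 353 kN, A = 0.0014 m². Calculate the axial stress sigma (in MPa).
Model: a uniform prismatic bar under axial load, so sigma = P / A.
Convert to SI units:
  P = 353 kN = 353000 N
Substitute:
  sigma = 353000 / 0.0014
  sigma = 2.521 × 10⁸ Pa
Convert: sigma = 2.521 × 10⁸ Pa = 252.1 MPa
Final answer: sigma = 252.1 MPa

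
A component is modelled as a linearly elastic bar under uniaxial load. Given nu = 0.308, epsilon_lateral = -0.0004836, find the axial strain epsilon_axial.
Model: a linearly elastic bar under uniaxial load, so epsilon_lateral = -nu·epsilon_axial.
Solve for epsilon_axial: epsilon_axial = -epsilon_lateral / nu.
Substitute:
  epsilon_axial = -(-0.0004836) / 0.308
  epsilon_axial = 0.00157
Final answer: epsilon_axial = 0.00157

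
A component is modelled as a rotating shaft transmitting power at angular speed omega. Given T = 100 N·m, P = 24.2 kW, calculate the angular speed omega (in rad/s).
Model: a rotating shaft transmitting power at angular speed omega, so P = T·omega.
Solve for omega: omega = P / T.
Convert to SI units:
  P = 24.2 kW = 24200 W
Substitute:
  omega = 24200 / 100
  omega = 242 rad/s
Final answer: omega = 242 rad/s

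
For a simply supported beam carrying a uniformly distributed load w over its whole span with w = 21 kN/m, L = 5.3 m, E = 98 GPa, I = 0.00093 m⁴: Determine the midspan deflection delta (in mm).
Model: a simply supported beam carrying a uniformly distributed load w over its whole span, so delta = (5·w·L^4) / (384·E·I).
Convert to SI units:
  w = 21 kN/m = 21000 N/m
  E = 98 GPa = 9.8 × 10¹⁰ Pa
Substitute:
  delta = (5 × 21000 × 5.3^4) / (384 × (9.8 × 10¹⁰) × 0.00093)
  delta = 0.002367 m
Convert: delta = 0.002367 m = 2.367 mm
Final answer: delta = 2.367 mm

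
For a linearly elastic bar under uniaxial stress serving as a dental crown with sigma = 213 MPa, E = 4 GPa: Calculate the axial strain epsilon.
Model: a linearly elastic bar under uniaxial stress, so epsilon = sigma / E.
Convert to SI units:
  sigma = 213 MPa = 2.13 × 10⁸ Pa
  E = 4 GPa = 4 × 10⁹ Pa
Substitute:
  epsilon = (2.13 × 10⁸) / (4 × 10⁹)
  epsilon = 0.05325
Final answer: epsilon = 0.05325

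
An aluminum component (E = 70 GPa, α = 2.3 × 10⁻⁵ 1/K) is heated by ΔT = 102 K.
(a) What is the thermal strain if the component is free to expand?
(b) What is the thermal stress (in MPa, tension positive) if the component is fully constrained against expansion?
(a) Free thermal strain ε_th = α·ΔT = (2.3 × 10⁻⁵) × 102 = 0.002346
(b) Fully constrained, the expansion is suppressed, so σ = -E·α·ΔT. Convert E = 70 GPa = 7 × 10¹⁰ Pa.
  σ = -(7 × 10¹⁰) × (2.3 × 10⁻⁵) × 102 = -1.642 × 10⁸ Pa = -164.2 MPa (compressive)
Final answer: (a) ε_th = 0.002346, (b) σ = -164.2 MPa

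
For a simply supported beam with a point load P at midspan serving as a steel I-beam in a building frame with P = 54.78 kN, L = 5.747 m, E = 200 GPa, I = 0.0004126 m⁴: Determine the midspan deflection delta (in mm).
Model: a simply supported beam with a point load P at midspan, so delta = (P·L^3) / (48·E·I).
Convert to SI units:
  P = 54.78 kN = 54780 N
  E = 200 GPa = 2 × 10¹¹ Pa
Substitute:
  delta = (54780 × 5.747^3) / (48 × (2 × 10¹¹) × 0.0004126)
  delta = 0.002625 m
Convert: delta = 0.002625 m = 2.625 mm
Final answer: delta = 2.625 mm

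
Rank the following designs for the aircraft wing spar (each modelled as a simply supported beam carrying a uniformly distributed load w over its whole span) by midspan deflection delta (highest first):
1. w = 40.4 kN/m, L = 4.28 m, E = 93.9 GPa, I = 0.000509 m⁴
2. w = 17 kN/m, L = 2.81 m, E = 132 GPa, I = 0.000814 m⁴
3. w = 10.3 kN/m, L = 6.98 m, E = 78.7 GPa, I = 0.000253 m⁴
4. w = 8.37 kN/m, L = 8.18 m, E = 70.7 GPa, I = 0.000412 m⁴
Model: a simply supported beam carrying a uniformly distributed load w over its whole span, so delta = (5·w·L^4) / (384·E·I) (SI units).
  Case 1: delta = (5 × 40400 × 4.28^4) / (384 × (9.39 × 10¹⁰) × 0.000509) = 0.003693 m = 3.693 mm
  Case 2: delta = (5 × 17000 × 2.81^4) / (384 × (1.32 × 10¹¹) × 0.000814) = 0.0001284 m = 0.1284 mm
  Case 3: delta = (5 × 10300 × 6.98^4) / (384 × (7.87 × 10¹⁰) × 0.000253) = 0.01599 m = 15.99 mm
  Case 4: delta = (5 × 8370 × 8.18^4) / (384 × (7.07 × 10¹⁰) × 0.000412) = 0.01675 m = 16.75 mm
Ordering: 16.75 mm (case 4) > 15.99 mm (case 3) > 3.693 mm (case 1) > 0.1284 mm (case 2)
Final answer: 4, 3, 1, 2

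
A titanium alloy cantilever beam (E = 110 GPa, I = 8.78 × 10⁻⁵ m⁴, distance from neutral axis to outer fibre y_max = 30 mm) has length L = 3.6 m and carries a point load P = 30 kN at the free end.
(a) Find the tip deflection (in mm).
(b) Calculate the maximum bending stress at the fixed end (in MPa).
(a) Tip deflection of a cantilever with an end point load: δ = P·L^3 / (3·E·I). Convert P = 30 kN = 30000 N, E = 110 GPa = 1.1 × 10¹¹ Pa.
  δ = (30000 × 3.6^3) / (3 × (1.1 × 10¹¹) × (8.78 × 10⁻⁵)) = 0.04831 m = 48.31 mm
(b) Maximum bending moment at the fixed end: M = P·L = 30000 × 3.6 = 108000 N·m. Convert y_max = 30 mm = 0.03 m.
  σ = M·y_max / I = (108000 × 0.03) / (8.78 × 10⁻⁵) = 3.69 × 10⁷ Pa = 36.9 MPa
Final answer: (a) δ = 48.31 mm, (b) σ = 36.9 MPa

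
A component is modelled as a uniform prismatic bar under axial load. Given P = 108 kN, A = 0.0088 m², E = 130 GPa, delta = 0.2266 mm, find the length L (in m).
Model: a uniform prismatic bar under axial load, so delta = (P·L) / (A·E).
Solve for L: L = (delta·A·E) / P.
Convert to SI units:
  P = 108 kN = 108000 N
  E = 130 GPa = 1.3 × 10¹¹ Pa
  delta = 0.2266 mm = 0.0002266 m
Substitute:
  L = (0.0002266 × 0.0088 × (1.3 × 10¹¹)) / 108000
  L = 2.4 m
Final answer: L = 2.4 m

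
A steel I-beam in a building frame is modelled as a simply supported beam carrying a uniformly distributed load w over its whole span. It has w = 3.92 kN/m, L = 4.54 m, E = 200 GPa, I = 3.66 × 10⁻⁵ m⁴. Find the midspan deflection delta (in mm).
Model: a simply supported beam carrying a uniformly distributed load w over its whole span, so delta = (5·w·L^4) / (384·E·I).
Convert to SI units:
  w = 3.92 kN/m = 3920 N/m
  E = 200 GPa = 2 × 10¹¹ Pa
Substitute:
  delta = (5 × 3920 × 4.54^4) / (384 × (2 × 10¹¹) × (3.66 × 10⁻⁵))
  delta = 0.002962 m
Convert: delta = 0.002962 m = 2.962 mm
Final answer: delta = 2.962 mm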